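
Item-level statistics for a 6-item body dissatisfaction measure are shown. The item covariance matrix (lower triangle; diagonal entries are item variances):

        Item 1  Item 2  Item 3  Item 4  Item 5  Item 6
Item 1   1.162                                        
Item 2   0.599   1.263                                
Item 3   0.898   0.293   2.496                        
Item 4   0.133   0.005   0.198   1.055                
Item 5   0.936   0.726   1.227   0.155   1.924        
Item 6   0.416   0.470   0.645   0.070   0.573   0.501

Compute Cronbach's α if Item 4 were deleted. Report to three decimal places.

Remaining items: Item 1, Item 2, Item 3, Item 5, Item 6 (k = 5).
Σσᵢ² = 1.162 + 1.263 + 2.496 + 1.924 + 0.501 = 7.346
Var(T) = 7.346 + 2 × 6.783 = 20.912
α (item deleted) = (5/4)·(1 − 7.346/20.912) = 0.811

Cronbach's α = 0.811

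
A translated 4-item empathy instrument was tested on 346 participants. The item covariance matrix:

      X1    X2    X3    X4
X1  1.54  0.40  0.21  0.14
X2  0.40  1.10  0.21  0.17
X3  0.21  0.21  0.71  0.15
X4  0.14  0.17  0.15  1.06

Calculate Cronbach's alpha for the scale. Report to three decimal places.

α = 0.490

Σσ²ᵢ = 1.54 + 1.10 + 0.71 + 1.06 = 4.41
Σ_{i<j} σ_ij = 1.28
σ²_total = 4.41 + 2 × 1.28 = 6.97
α = (k/(k−1))·(1 − Σσ²ᵢ/σ²_total) = (4/3)·(1 − 4.41/6.97) = 0.490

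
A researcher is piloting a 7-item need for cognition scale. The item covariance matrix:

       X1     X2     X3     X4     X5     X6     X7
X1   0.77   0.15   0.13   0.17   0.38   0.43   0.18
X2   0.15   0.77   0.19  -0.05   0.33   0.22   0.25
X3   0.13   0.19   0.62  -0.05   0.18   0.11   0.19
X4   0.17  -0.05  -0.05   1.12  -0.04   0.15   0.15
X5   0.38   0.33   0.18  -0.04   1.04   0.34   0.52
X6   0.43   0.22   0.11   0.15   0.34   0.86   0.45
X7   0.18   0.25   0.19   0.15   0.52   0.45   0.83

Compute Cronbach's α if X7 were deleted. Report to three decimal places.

α = 0.606

Remaining items: X1, X2, X3, X4, X5, X6 (k = 6).
Σσ²ᵢ = 0.77 + 0.77 + 0.62 + 1.12 + 1.04 + 0.86 = 5.18
total variance = 5.18 + 2 × 2.64 = 10.46
α (item deleted) = (6/5)·(1 − 5.18/10.46) = 0.606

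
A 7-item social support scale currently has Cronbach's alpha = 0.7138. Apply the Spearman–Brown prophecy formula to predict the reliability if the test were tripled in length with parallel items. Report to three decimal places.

Length factor m = 3
α' = m·α / (1 + (m−1)·α)
   = 3 × 0.7138 / (1 + (3 − 1) × 0.7138)
   = 2.1414 / 2.4276 = 0.882

predicted reliability = 0.882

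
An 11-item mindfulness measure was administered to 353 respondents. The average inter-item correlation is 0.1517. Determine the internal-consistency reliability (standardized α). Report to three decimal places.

Standardized α = k·r̄ / (1 + (k−1)·r̄) = 11 × 0.1517 / (1 + 10 × 0.1517)
  = 1.6687 / 2.5170 = 0.663

standardized α = 0.663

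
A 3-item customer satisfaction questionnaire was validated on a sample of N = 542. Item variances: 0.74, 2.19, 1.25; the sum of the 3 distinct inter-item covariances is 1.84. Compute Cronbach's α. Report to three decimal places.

Σσᵢ² = 0.74 + 2.19 + 1.25 = 4.18
Sum of distinct covariances = 1.84
Var(T) = Σσᵢ² + 2·Σcov = 4.18 + 2 × 1.84 = 7.86
α = (3/2)·(1 − 4.18/7.86) = 0.702

Cronbach's α = 0.702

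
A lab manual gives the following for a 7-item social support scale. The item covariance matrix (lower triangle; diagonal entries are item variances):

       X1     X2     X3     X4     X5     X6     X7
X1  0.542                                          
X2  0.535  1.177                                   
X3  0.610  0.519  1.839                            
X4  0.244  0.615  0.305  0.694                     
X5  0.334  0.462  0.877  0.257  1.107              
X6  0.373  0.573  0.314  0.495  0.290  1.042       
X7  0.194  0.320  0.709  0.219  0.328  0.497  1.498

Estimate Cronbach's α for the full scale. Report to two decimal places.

α = 0.81

Σσ²ᵢ = 0.542 + 1.177 + 1.839 + 0.694 + 1.107 + 1.042 + 1.498 = 7.899
Sum of off-diagonal covariances = 9.070
total variance = 7.899 + 2 × 9.070 = 26.039
α = (k/(k−1))·(1 − Σσ²ᵢ/total variance) = (7/6)·(1 − 7.899/26.039) = 0.81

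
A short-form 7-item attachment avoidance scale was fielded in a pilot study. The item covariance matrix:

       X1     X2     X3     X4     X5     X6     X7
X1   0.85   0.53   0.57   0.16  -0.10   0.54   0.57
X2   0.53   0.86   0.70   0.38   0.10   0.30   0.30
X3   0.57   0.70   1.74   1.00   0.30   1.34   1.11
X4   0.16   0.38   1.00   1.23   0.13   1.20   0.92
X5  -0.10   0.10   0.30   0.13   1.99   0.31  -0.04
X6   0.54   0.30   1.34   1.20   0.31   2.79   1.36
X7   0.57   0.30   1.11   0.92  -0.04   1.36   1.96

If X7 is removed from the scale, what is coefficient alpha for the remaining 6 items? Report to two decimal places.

Remaining items: X1, X2, X3, X4, X5, X6 (k = 6).
Σσ²ᵢ = 0.85 + 0.86 + 1.74 + 1.23 + 1.99 + 2.79 = 9.46
σ²_T = 9.46 + 2 × 7.46 = 24.38
α (item deleted) = (6/5)·(1 − 9.46/24.38) = 0.73

coefficient alpha = 0.73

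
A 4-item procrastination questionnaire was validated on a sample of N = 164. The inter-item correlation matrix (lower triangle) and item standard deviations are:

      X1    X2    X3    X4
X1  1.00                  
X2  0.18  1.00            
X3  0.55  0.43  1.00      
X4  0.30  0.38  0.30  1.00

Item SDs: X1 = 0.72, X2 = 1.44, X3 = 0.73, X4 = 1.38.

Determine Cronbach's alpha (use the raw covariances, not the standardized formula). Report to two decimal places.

α = 0.63

Σσ²ᵢ = 0.72² + 1.44² + 0.73² + 1.38² = 5.0293
Covariances σ_ij = r_ij · s_i · s_j:
  σ(X1,X2) = 0.18 × 0.72 × 1.44 = 0.1866
  σ(X1,X3) = 0.55 × 0.72 × 0.73 = 0.2891
  σ(X1,X4) = 0.30 × 0.72 × 1.38 = 0.2981
  σ(X2,X3) = 0.43 × 1.44 × 0.73 = 0.4520
  σ(X2,X4) = 0.38 × 1.44 × 1.38 = 0.7551
  σ(X3,X4) = 0.30 × 0.73 × 1.38 = 0.3022
σ²_T = Σσ²ᵢ + 2·Σσ_ij = 5.0293 + 2 × 2.2831 = 9.5955
α = (4/3)·(1 − 5.0293/9.5955) = 0.63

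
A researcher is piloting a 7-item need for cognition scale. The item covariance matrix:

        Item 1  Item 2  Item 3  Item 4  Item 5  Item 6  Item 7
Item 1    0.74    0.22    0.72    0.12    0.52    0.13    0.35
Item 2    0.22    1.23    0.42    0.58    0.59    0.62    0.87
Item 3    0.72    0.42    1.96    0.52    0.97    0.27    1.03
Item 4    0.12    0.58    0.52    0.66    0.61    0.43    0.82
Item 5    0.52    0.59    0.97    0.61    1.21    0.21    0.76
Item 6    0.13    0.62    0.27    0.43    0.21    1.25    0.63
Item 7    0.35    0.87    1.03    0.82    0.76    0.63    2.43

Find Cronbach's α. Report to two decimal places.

Σσ²ᵢ = 0.74 + 1.23 + 1.96 + 0.66 + 1.21 + 1.25 + 2.43 = 9.48
Σ_{i<j} σ_ij = 11.39
Var(T) = 9.48 + 2 × 11.39 = 32.26
α = (k/(k−1))·(1 − Σσ²ᵢ/Var(T)) = (7/6)·(1 − 9.48/32.26) = 0.82

Cronbach's α = 0.82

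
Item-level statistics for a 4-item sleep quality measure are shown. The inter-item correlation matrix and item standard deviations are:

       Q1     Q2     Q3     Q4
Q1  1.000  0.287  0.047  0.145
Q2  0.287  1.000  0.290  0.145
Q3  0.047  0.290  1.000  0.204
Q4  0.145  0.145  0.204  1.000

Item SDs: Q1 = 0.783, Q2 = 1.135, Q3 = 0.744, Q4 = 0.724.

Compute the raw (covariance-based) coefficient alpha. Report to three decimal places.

Σσ²ᵢ = 0.783² + 1.135² + 0.744² + 0.724² = 2.9790
Covariances σ_ij = r_ij · s_i · s_j:
  σ(Q1,Q2) = 0.287 × 0.783 × 1.135 = 0.2551
  σ(Q1,Q3) = 0.047 × 0.783 × 0.744 = 0.0274
  σ(Q1,Q4) = 0.145 × 0.783 × 0.724 = 0.0822
  σ(Q2,Q3) = 0.290 × 1.135 × 0.744 = 0.2449
  σ(Q2,Q4) = 0.145 × 1.135 × 0.724 = 0.1192
  σ(Q3,Q4) = 0.204 × 0.744 × 0.724 = 0.1099
σ²_T = Σσ²ᵢ + 2·Σσ_ij = 2.9790 + 2 × 0.8387 = 4.6564
α = (4/3)·(1 − 2.9790/4.6564) = 0.480

coefficient alpha = 0.480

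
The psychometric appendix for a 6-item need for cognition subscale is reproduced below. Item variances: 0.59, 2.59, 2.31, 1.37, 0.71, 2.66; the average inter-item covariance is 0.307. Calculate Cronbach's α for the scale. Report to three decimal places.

Σσ²ᵢ = 0.59 + 2.59 + 2.31 + 1.37 + 0.71 + 2.66 = 10.23
Sum of the 15 distinct covariances = 15 × 0.307 = 4.605
total variance = Σσ²ᵢ + 2·Σcov = 10.23 + 2 × 4.605 = 19.440
α = (6/5)·(1 − 10.23/19.440) = 0.569

Cronbach's α = 0.569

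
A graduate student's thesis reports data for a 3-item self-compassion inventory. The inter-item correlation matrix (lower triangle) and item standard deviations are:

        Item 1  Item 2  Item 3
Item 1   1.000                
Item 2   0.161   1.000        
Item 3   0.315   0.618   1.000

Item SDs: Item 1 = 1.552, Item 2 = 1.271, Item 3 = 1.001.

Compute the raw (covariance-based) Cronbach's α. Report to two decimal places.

Σσ²ᵢ = 1.552² + 1.271² + 1.001² = 5.0261
Covariances σ_ij = r_ij · s_i · s_j:
  σ(Item 1,Item 2) = 0.161 × 1.552 × 1.271 = 0.3176
  σ(Item 1,Item 3) = 0.315 × 1.552 × 1.001 = 0.4894
  σ(Item 2,Item 3) = 0.618 × 1.271 × 1.001 = 0.7863
σ²_T = Σσ²ᵢ + 2·Σσ_ij = 5.0261 + 2 × 1.5933 = 8.2127
α = (3/2)·(1 − 5.0261/8.2127) = 0.58

Cronbach's α = 0.58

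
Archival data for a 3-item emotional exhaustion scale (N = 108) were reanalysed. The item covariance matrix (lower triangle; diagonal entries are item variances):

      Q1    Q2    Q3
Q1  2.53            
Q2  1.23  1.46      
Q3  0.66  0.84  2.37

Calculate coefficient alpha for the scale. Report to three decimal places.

α = 0.693

Σσ²ᵢ = 2.53 + 1.46 + 2.37 = 6.36
Σ_{i<j} σ_ij = 2.73
total variance = 6.36 + 2 × 2.73 = 11.82
α = (k/(k−1))·(1 − Σσ²ᵢ/total variance) = (3/2)·(1 − 6.36/11.82) = 0.693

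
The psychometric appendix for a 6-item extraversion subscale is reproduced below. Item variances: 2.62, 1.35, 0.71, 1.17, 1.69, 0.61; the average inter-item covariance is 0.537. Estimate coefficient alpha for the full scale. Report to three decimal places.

Σσ²ᵢ = 2.62 + 1.35 + 0.71 + 1.17 + 1.69 + 0.61 = 8.15
Sum of the 15 distinct covariances = 15 × 0.537 = 8.055
σ²_total = Σσ²ᵢ + 2·Σcov = 8.15 + 2 × 8.055 = 24.260
α = (6/5)·(1 − 8.15/24.260) = 0.797

α = 0.797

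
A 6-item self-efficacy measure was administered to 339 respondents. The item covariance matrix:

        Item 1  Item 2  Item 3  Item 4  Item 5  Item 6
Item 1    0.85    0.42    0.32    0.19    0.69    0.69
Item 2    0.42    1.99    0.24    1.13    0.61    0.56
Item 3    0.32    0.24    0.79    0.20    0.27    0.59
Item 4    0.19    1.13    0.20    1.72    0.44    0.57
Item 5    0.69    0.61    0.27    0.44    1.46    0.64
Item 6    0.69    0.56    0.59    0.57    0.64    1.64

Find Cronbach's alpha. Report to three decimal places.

α = 0.770

Σσ²ᵢ = 0.85 + 1.99 + 0.79 + 1.72 + 1.46 + 1.64 = 8.45
Σ_{i<j} σ_ij = 7.56
σ²_T = 8.45 + 2 × 7.56 = 23.57
α = (k/(k−1))·(1 − Σσ²ᵢ/σ²_T) = (6/5)·(1 − 8.45/23.57) = 0.770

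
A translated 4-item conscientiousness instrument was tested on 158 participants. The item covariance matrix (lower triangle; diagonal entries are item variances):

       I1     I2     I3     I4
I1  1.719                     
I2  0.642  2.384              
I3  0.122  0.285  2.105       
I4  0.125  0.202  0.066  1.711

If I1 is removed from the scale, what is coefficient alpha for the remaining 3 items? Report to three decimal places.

Remaining items: I2, I3, I4 (k = 3).
Σσᵢ² = 2.384 + 2.105 + 1.711 = 6.200
σ²_T = 6.200 + 2 × 0.553 = 7.306
α (item deleted) = (3/2)·(1 − 6.200/7.306) = 0.227

coefficient alpha = 0.227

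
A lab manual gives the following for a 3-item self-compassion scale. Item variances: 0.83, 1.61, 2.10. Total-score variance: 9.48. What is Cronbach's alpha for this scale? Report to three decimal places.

Cronbach's alpha = 0.782

Σσᵢ² = 0.83 + 1.61 + 2.10 = 4.54
α = (k/(k−1))·(1 − Σσᵢ²/Var(T)) = (3/2)·(1 − 4.54/9.48) = 0.782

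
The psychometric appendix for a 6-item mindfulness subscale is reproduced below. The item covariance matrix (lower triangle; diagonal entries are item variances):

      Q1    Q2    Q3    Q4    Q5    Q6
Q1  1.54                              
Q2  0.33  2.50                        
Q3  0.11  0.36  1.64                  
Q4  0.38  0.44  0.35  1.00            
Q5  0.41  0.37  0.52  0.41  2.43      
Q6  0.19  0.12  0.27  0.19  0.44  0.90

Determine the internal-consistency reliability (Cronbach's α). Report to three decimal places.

ΣVar(i) = 1.54 + 2.50 + 1.64 + 1.00 + 2.43 + 0.90 = 10.01
Σ_{i<j} σ_ij = 4.89
Var(T) = 10.01 + 2 × 4.89 = 19.79
α = (k/(k−1))·(1 − ΣVar(i)/Var(T)) = (6/5)·(1 − 10.01/19.79) = 0.593

Cronbach's α = 0.593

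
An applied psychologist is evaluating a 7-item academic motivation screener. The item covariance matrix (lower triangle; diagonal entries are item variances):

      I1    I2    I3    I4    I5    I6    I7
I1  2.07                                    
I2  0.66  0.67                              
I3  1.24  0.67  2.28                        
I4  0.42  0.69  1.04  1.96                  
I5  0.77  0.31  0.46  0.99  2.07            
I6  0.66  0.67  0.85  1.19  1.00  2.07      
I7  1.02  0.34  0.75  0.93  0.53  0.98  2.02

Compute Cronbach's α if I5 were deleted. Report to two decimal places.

Cronbach's α = 0.82

Remaining items: I1, I2, I3, I4, I6, I7 (k = 6).
Σσ²ᵢ = 2.07 + 0.67 + 2.28 + 1.96 + 2.07 + 2.02 = 11.07
σ²_T = 11.07 + 2 × 12.11 = 35.29
α (item deleted) = (6/5)·(1 − 11.07/35.29) = 0.82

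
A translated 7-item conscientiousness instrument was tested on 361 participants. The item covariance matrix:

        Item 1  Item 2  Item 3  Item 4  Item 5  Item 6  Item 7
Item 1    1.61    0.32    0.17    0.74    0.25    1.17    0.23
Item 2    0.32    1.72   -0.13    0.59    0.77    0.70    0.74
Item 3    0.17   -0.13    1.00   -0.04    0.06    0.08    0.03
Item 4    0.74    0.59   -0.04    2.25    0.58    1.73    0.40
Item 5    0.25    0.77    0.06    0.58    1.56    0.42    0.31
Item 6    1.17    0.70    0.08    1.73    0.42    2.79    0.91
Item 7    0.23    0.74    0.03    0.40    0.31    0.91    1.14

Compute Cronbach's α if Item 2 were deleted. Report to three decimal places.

Remaining items: Item 1, Item 3, Item 4, Item 5, Item 6, Item 7 (k = 6).
sum of item variances = 1.61 + 1.00 + 2.25 + 1.56 + 2.79 + 1.14 = 10.35
σ²_T = 10.35 + 2 × 7.04 = 24.43
α (item deleted) = (6/5)·(1 − 10.35/24.43) = 0.692

Cronbach's α = 0.692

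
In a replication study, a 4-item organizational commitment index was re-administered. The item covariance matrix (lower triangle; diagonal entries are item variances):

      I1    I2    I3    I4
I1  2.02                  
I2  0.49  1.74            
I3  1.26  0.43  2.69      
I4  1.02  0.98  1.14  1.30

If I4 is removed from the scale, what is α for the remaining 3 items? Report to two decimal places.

Remaining items: I1, I2, I3 (k = 3).
Σσ²ᵢ = 2.02 + 1.74 + 2.69 = 6.45
total variance = 6.45 + 2 × 2.18 = 10.81
α (item deleted) = (3/2)·(1 − 6.45/10.81) = 0.60

α = 0.60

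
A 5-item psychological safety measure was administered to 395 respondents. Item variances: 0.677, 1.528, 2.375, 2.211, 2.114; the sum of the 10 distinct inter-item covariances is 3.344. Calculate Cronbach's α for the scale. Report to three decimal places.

Σσ²ᵢ = 0.677 + 1.528 + 2.375 + 2.211 + 2.114 = 8.905
Sum of distinct covariances = 3.344
Var(T) = Σσ²ᵢ + 2·Σcov = 8.905 + 2 × 3.344 = 15.593
α = (5/4)·(1 − 8.905/15.593) = 0.536

α = 0.536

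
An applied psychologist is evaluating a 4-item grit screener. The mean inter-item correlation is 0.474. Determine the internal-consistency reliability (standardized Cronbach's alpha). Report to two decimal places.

α = 0.78

Standardized α = k·r̄ / (1 + (k−1)·r̄) = 4 × 0.474 / (1 + 3 × 0.474)
  = 1.8960 / 2.4220 = 0.78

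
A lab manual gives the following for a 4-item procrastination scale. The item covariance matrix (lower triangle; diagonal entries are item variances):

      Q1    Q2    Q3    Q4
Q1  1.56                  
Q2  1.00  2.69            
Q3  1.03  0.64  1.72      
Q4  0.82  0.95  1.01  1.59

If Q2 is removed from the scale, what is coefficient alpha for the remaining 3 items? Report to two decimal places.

coefficient alpha = 0.81

Remaining items: Q1, Q3, Q4 (k = 3).
sum of item variances = 1.56 + 1.72 + 1.59 = 4.87
Var(T) = 4.87 + 2 × 2.86 = 10.59
α (item deleted) = (3/2)·(1 − 4.87/10.59) = 0.81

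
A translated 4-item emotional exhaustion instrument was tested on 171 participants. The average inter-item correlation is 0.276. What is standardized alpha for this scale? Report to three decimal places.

standardized alpha = 0.604

Standardized α = k·r̄ / (1 + (k−1)·r̄) = 4 × 0.276 / (1 + 3 × 0.276)
  = 1.1040 / 1.8280 = 0.604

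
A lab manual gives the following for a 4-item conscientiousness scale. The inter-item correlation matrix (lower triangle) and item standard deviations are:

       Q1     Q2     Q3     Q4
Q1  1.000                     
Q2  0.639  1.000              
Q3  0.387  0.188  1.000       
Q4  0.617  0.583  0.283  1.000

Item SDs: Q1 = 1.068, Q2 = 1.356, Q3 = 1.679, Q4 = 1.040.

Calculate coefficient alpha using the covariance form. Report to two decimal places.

Σσ²ᵢ = 1.068² + 1.356² + 1.679² + 1.040² = 6.8800
Covariances σ_ij = r_ij · s_i · s_j:
  σ(Q1,Q2) = 0.639 × 1.068 × 1.356 = 0.9254
  σ(Q1,Q3) = 0.387 × 1.068 × 1.679 = 0.6940
  σ(Q1,Q4) = 0.617 × 1.068 × 1.040 = 0.6853
  σ(Q2,Q3) = 0.188 × 1.356 × 1.679 = 0.4280
  σ(Q2,Q4) = 0.583 × 1.356 × 1.040 = 0.8222
  σ(Q3,Q4) = 0.283 × 1.679 × 1.040 = 0.4942
σ²_T = Σσ²ᵢ + 2·Σσ_ij = 6.8800 + 2 × 4.0491 = 14.9782
α = (4/3)·(1 − 6.8800/14.9782) = 0.72

coefficient alpha = 0.72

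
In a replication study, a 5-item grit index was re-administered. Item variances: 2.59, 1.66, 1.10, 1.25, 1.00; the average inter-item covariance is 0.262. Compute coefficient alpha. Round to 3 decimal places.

coefficient alpha = 0.510

sum of item variances = 2.59 + 1.66 + 1.10 + 1.25 + 1.00 = 7.60
Sum of the 10 distinct covariances = 10 × 0.262 = 2.620
σ²_total = sum of item variances + 2·Σcov = 7.60 + 2 × 2.620 = 12.840
α = (5/4)·(1 − 7.60/12.840) = 0.510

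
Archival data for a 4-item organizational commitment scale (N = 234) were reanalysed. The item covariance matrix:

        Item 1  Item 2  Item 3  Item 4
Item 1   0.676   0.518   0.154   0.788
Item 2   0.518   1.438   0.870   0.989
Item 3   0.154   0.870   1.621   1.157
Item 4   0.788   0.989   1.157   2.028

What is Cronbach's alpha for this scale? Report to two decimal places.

Cronbach's alpha = 0.81

ΣVar(i) = 0.676 + 1.438 + 1.621 + 2.028 = 5.763
Sum of off-diagonal covariances = 4.476
σ²_total = 5.763 + 2 × 4.476 = 14.715
α = (k/(k−1))·(1 − ΣVar(i)/σ²_total) = (4/3)·(1 − 5.763/14.715) = 0.81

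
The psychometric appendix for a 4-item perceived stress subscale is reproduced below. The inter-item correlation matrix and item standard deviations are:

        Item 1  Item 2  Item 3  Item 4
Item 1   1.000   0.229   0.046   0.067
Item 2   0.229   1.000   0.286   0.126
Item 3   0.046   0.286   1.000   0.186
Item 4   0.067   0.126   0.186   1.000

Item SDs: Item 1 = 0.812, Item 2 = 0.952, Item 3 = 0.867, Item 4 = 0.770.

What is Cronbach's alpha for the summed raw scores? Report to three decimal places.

Cronbach's alpha = 0.435

Σσ²ᵢ = 0.812² + 0.952² + 0.867² + 0.770² = 2.9102
Covariances σ_ij = r_ij · s_i · s_j:
  σ(Item 1,Item 2) = 0.229 × 0.812 × 0.952 = 0.1770
  σ(Item 1,Item 3) = 0.046 × 0.812 × 0.867 = 0.0324
  σ(Item 1,Item 4) = 0.067 × 0.812 × 0.770 = 0.0419
  σ(Item 2,Item 3) = 0.286 × 0.952 × 0.867 = 0.2361
  σ(Item 2,Item 4) = 0.126 × 0.952 × 0.770 = 0.0924
  σ(Item 3,Item 4) = 0.186 × 0.867 × 0.770 = 0.1242
σ²_T = Σσ²ᵢ + 2·Σσ_ij = 2.9102 + 2 × 0.7040 = 4.3182
α = (4/3)·(1 − 2.9102/4.3182) = 0.435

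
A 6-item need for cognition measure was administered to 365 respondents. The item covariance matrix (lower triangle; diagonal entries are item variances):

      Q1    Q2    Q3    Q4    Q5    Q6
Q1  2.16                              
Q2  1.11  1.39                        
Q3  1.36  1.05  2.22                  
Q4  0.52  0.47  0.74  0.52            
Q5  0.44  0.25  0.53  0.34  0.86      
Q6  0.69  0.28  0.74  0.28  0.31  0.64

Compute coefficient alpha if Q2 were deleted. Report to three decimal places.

α = 0.813

Remaining items: Q1, Q3, Q4, Q5, Q6 (k = 5).
Σσᵢ² = 2.16 + 2.22 + 0.52 + 0.86 + 0.64 = 6.40
total variance = 6.40 + 2 × 5.95 = 18.30
α (item deleted) = (5/4)·(1 − 6.40/18.30) = 0.813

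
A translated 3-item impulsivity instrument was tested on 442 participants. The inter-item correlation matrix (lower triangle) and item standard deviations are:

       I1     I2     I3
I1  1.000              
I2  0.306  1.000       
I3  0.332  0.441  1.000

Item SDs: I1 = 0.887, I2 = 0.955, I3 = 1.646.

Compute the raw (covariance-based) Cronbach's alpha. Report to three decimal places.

Σσ²ᵢ = 0.887² + 0.955² + 1.646² = 4.4081
Covariances σ_ij = r_ij · s_i · s_j:
  σ(I1,I2) = 0.306 × 0.887 × 0.955 = 0.2592
  σ(I1,I3) = 0.332 × 0.887 × 1.646 = 0.4847
  σ(I2,I3) = 0.441 × 0.955 × 1.646 = 0.6932
σ²_T = Σσ²ᵢ + 2·Σσ_ij = 4.4081 + 2 × 1.4371 = 7.2823
α = (3/2)·(1 − 4.4081/7.2823) = 0.592

Cronbach's alpha = 0.592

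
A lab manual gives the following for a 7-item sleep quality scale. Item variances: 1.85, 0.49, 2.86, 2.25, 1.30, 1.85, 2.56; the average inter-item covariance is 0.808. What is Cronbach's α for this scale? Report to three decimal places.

Σσ²ᵢ = 1.85 + 0.49 + 2.86 + 2.25 + 1.30 + 1.85 + 2.56 = 13.16
Sum of the 21 distinct covariances = 21 × 0.808 = 16.968
total variance = Σσ²ᵢ + 2·Σcov = 13.16 + 2 × 16.968 = 47.096
α = (7/6)·(1 − 13.16/47.096) = 0.841

α = 0.841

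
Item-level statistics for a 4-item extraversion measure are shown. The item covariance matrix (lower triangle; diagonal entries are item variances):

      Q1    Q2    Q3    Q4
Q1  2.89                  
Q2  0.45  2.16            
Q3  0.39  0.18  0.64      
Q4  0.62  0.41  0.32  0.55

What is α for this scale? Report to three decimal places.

α = 0.576

sum of item variances = 2.89 + 2.16 + 0.64 + 0.55 = 6.24
Sum of off-diagonal covariances = 2.37
σ²_total = 6.24 + 2 × 2.37 = 10.98
α = (k/(k−1))·(1 − sum of item variances/σ²_total) = (4/3)·(1 − 6.24/10.98) = 0.576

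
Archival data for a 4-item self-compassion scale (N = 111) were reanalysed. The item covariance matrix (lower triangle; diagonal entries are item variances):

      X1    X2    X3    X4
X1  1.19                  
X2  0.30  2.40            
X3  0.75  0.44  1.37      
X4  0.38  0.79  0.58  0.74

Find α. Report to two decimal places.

sum of item variances = 1.19 + 2.40 + 1.37 + 0.74 = 5.70
Sum of off-diagonal covariances = 3.24
σ²_T = 5.70 + 2 × 3.24 = 12.18
α = (k/(k−1))·(1 − sum of item variances/σ²_T) = (4/3)·(1 − 5.70/12.18) = 0.71

α = 0.71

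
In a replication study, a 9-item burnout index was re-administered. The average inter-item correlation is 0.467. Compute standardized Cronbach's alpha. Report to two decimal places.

Standardized α = k·r̄ / (1 + (k−1)·r̄) = 9 × 0.467 / (1 + 8 × 0.467)
  = 4.2030 / 4.7360 = 0.89

α = 0.89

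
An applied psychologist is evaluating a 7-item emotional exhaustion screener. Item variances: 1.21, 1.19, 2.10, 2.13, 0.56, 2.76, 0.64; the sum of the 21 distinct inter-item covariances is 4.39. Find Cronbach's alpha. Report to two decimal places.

Cronbach's alpha = 0.53

sum of item variances = 1.21 + 1.19 + 2.10 + 2.13 + 0.56 + 2.76 + 0.64 = 10.59
Sum of distinct covariances = 4.39
σ²_T = sum of item variances + 2·Σcov = 10.59 + 2 × 4.39 = 19.37
α = (7/6)·(1 − 10.59/19.37) = 0.53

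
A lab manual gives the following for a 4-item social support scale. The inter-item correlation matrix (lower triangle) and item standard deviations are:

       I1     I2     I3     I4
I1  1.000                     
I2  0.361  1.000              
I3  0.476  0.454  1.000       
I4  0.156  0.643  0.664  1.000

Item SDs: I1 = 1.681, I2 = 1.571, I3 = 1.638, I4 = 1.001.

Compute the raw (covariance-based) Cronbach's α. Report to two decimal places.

Σσ²ᵢ = 1.681² + 1.571² + 1.638² + 1.001² = 8.9788
Covariances σ_ij = r_ij · s_i · s_j:
  σ(I1,I2) = 0.361 × 1.681 × 1.571 = 0.9533
  σ(I1,I3) = 0.476 × 1.681 × 1.638 = 1.3107
  σ(I1,I4) = 0.156 × 1.681 × 1.001 = 0.2625
  σ(I2,I3) = 0.454 × 1.571 × 1.638 = 1.1683
  σ(I2,I4) = 0.643 × 1.571 × 1.001 = 1.0112
  σ(I3,I4) = 0.664 × 1.638 × 1.001 = 1.0887
σ²_T = Σσ²ᵢ + 2·Σσ_ij = 8.9788 + 2 × 5.7947 = 20.5682
α = (4/3)·(1 − 8.9788/20.5682) = 0.75

α = 0.75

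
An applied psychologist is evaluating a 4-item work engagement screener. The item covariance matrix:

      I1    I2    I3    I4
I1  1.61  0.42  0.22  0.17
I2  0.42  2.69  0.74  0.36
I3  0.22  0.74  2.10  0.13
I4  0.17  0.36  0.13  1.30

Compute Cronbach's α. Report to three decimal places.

α = 0.462

sum of item variances = 1.61 + 2.69 + 2.10 + 1.30 = 7.70
Sum of the distinct covariances = 2.04
Var(T) = 7.70 + 2 × 2.04 = 11.78
α = (k/(k−1))·(1 − sum of item variances/Var(T)) = (4/3)·(1 − 7.70/11.78) = 0.462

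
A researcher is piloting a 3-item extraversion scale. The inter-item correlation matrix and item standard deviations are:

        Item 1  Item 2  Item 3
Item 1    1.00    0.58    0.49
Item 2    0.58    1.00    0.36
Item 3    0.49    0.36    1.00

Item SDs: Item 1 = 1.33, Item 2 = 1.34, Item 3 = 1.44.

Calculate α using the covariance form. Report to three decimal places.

Σσ²ᵢ = 1.33² + 1.34² + 1.44² = 5.6381
Covariances σ_ij = r_ij · s_i · s_j:
  σ(Item 1,Item 2) = 0.58 × 1.33 × 1.34 = 1.0337
  σ(Item 1,Item 3) = 0.49 × 1.33 × 1.44 = 0.9384
  σ(Item 2,Item 3) = 0.36 × 1.34 × 1.44 = 0.6947
σ²_T = Σσ²ᵢ + 2·Σσ_ij = 5.6381 + 2 × 2.6668 = 10.9717
α = (3/2)·(1 − 5.6381/10.9717) = 0.729

α = 0.729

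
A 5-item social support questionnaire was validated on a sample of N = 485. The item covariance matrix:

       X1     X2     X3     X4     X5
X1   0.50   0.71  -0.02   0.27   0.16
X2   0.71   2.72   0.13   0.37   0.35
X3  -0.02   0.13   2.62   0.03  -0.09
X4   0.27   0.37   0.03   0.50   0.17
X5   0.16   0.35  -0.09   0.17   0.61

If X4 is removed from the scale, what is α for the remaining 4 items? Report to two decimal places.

Remaining items: X1, X2, X3, X5 (k = 4).
ΣVar(i) = 0.50 + 2.72 + 2.62 + 0.61 = 6.45
Var(T) = 6.45 + 2 × 1.24 = 8.93
α (item deleted) = (4/3)·(1 − 6.45/8.93) = 0.37

α = 0.37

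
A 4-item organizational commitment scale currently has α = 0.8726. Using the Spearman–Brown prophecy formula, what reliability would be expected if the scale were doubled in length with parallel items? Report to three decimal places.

predicted reliability = 0.932

Length factor m = 2
α' = m·α / (1 + (m−1)·α)
   = 2 × 0.8726 / (1 + (2 − 1) × 0.8726)
   = 1.7452 / 1.8726 = 0.932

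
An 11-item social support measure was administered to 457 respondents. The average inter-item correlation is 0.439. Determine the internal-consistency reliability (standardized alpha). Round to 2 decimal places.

α = 0.90

Standardized α = k·r̄ / (1 + (k−1)·r̄) = 11 × 0.439 / (1 + 10 × 0.439)
  = 4.8290 / 5.3900 = 0.90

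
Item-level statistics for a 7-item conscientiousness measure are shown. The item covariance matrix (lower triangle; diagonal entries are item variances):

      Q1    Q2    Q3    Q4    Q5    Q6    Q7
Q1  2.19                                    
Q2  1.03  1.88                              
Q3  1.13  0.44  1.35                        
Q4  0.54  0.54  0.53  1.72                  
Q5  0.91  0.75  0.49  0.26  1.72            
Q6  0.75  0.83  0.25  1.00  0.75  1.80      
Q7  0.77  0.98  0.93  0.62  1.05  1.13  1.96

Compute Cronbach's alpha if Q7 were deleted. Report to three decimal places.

Remaining items: Q1, Q2, Q3, Q4, Q5, Q6 (k = 6).
ΣVar(i) = 2.19 + 1.88 + 1.35 + 1.72 + 1.72 + 1.80 = 10.66
σ²_total = 10.66 + 2 × 10.20 = 31.06
α (item deleted) = (6/5)·(1 − 10.66/31.06) = 0.788

α = 0.788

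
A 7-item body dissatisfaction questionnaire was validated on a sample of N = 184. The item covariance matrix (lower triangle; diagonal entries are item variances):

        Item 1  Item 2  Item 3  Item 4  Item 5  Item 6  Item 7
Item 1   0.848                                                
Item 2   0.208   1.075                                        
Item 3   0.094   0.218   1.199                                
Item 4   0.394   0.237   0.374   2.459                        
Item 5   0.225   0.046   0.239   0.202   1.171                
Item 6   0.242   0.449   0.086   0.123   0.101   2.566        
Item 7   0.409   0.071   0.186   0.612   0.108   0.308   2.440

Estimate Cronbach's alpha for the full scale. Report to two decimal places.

ΣVar(i) = 0.848 + 1.075 + 1.199 + 2.459 + 1.171 + 2.566 + 2.440 = 11.758
Sum of the distinct covariances = 4.932
total variance = 11.758 + 2 × 4.932 = 21.622
α = (k/(k−1))·(1 − ΣVar(i)/total variance) = (7/6)·(1 − 11.758/21.622) = 0.53

α = 0.53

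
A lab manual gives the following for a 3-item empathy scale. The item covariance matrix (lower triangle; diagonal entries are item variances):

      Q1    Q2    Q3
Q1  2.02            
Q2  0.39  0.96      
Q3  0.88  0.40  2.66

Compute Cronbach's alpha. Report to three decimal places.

Cronbach's alpha = 0.558

ΣVar(i) = 2.02 + 0.96 + 2.66 = 5.64
Sum of off-diagonal covariances = 1.67
Var(T) = 5.64 + 2 × 1.67 = 8.98
α = (k/(k−1))·(1 − ΣVar(i)/Var(T)) = (3/2)·(1 − 5.64/8.98) = 0.558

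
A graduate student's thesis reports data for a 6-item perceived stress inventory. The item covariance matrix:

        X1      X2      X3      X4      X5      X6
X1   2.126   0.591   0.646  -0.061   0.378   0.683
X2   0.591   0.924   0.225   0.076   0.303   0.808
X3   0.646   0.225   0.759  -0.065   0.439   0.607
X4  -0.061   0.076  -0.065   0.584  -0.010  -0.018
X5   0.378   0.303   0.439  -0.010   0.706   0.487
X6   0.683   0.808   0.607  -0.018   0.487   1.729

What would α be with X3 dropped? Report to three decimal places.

α = 0.645

Remaining items: X1, X2, X4, X5, X6 (k = 5).
Σσᵢ² = 2.126 + 0.924 + 0.584 + 0.706 + 1.729 = 6.069
total variance = 6.069 + 2 × 3.237 = 12.543
α (item deleted) = (5/4)·(1 − 6.069/12.543) = 0.645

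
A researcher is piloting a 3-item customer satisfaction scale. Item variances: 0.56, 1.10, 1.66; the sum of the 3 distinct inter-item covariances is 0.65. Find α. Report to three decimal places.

sum of item variances = 0.56 + 1.10 + 1.66 = 3.32
Sum of distinct covariances = 0.65
σ²_T = sum of item variances + 2·Σcov = 3.32 + 2 × 0.65 = 4.62
α = (3/2)·(1 − 3.32/4.62) = 0.422

α = 0.422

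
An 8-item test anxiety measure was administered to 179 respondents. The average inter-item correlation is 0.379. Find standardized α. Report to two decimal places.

α = 0.83

Standardized α = k·r̄ / (1 + (k−1)·r̄) = 8 × 0.379 / (1 + 7 × 0.379)
  = 3.0320 / 3.6530 = 0.83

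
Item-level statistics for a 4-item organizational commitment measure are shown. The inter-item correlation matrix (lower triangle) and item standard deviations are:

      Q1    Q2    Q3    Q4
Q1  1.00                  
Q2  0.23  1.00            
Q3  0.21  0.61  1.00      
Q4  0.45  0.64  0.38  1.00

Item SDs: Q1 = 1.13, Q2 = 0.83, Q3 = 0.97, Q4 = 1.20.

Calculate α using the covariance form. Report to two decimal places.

α = 0.73

Σσ²ᵢ = 1.13² + 0.83² + 0.97² + 1.20² = 4.3467
Covariances σ_ij = r_ij · s_i · s_j:
  σ(Q1,Q2) = 0.23 × 1.13 × 0.83 = 0.2157
  σ(Q1,Q3) = 0.21 × 1.13 × 0.97 = 0.2302
  σ(Q1,Q4) = 0.45 × 1.13 × 1.20 = 0.6102
  σ(Q2,Q3) = 0.61 × 0.83 × 0.97 = 0.4911
  σ(Q2,Q4) = 0.64 × 0.83 × 1.20 = 0.6374
  σ(Q3,Q4) = 0.38 × 0.97 × 1.20 = 0.4423
σ²_T = Σσ²ᵢ + 2·Σσ_ij = 4.3467 + 2 × 2.6269 = 9.6005
α = (4/3)·(1 − 4.3467/9.6005) = 0.73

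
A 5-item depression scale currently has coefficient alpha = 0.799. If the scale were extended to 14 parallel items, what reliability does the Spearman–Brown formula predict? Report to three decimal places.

predicted reliability = 0.918

Length factor m = 14/5 = 2.8000
α' = m·α / (1 + (m−1)·α)
   = 14/5 × 0.799 / (1 + (14/5 − 1) × 0.799)
   = 2.2372 / 2.4382 = 0.918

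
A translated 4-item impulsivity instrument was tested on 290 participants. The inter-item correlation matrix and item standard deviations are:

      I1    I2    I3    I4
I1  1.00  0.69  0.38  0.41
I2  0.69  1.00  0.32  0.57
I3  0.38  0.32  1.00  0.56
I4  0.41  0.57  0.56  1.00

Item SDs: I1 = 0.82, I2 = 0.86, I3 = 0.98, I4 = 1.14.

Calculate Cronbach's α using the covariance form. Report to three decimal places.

Cronbach's α = 0.785

Σσ²ᵢ = 0.82² + 0.86² + 0.98² + 1.14² = 3.6720
Covariances σ_ij = r_ij · s_i · s_j:
  σ(I1,I2) = 0.69 × 0.82 × 0.86 = 0.4866
  σ(I1,I3) = 0.38 × 0.82 × 0.98 = 0.3054
  σ(I1,I4) = 0.41 × 0.82 × 1.14 = 0.3833
  σ(I2,I3) = 0.32 × 0.86 × 0.98 = 0.2697
  σ(I2,I4) = 0.57 × 0.86 × 1.14 = 0.5588
  σ(I3,I4) = 0.56 × 0.98 × 1.14 = 0.6256
σ²_T = Σσ²ᵢ + 2·Σσ_ij = 3.6720 + 2 × 2.6294 = 8.9308
α = (4/3)·(1 − 3.6720/8.9308) = 0.785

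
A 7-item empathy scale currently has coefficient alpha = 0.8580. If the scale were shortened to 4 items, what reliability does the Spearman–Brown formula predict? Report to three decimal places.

Length factor m = 4/7 = 0.5714
α' = m·α / (1 − (1−m)·α)
   = 4/7 × 0.8580 / (1 − (1 − 4/7) × 0.8580)
   = 0.4903 / 0.6323 = 0.775

predicted reliability = 0.775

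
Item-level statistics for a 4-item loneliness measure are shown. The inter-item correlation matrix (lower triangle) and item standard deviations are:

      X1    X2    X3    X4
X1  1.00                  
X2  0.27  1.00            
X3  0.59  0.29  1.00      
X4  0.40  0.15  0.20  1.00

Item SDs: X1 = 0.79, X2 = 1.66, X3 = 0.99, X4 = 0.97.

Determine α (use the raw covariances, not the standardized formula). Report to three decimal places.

α = 0.579

Σσ²ᵢ = 0.79² + 1.66² + 0.99² + 0.97² = 5.3007
Covariances σ_ij = r_ij · s_i · s_j:
  σ(X1,X2) = 0.27 × 0.79 × 1.66 = 0.3541
  σ(X1,X3) = 0.59 × 0.79 × 0.99 = 0.4614
  σ(X1,X4) = 0.40 × 0.79 × 0.97 = 0.3065
  σ(X2,X3) = 0.29 × 1.66 × 0.99 = 0.4766
  σ(X2,X4) = 0.15 × 1.66 × 0.97 = 0.2415
  σ(X3,X4) = 0.20 × 0.99 × 0.97 = 0.1921
σ²_T = Σσ²ᵢ + 2·Σσ_ij = 5.3007 + 2 × 2.0322 = 9.3651
α = (4/3)·(1 − 5.3007/9.3651) = 0.579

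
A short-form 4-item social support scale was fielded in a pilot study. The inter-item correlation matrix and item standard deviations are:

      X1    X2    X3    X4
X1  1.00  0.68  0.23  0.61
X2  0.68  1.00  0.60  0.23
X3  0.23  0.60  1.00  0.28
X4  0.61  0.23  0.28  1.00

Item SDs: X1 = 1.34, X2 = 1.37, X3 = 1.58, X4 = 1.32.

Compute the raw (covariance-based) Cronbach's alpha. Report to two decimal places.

Σσ²ᵢ = 1.34² + 1.37² + 1.58² + 1.32² = 7.9113
Covariances σ_ij = r_ij · s_i · s_j:
  σ(X1,X2) = 0.68 × 1.34 × 1.37 = 1.2483
  σ(X1,X3) = 0.23 × 1.34 × 1.58 = 0.4870
  σ(X1,X4) = 0.61 × 1.34 × 1.32 = 1.0790
  σ(X2,X3) = 0.60 × 1.37 × 1.58 = 1.2988
  σ(X2,X4) = 0.23 × 1.37 × 1.32 = 0.4159
  σ(X3,X4) = 0.28 × 1.58 × 1.32 = 0.5840
σ²_T = Σσ²ᵢ + 2·Σσ_ij = 7.9113 + 2 × 5.1130 = 18.1373
α = (4/3)·(1 − 7.9113/18.1373) = 0.75

Cronbach's alpha = 0.75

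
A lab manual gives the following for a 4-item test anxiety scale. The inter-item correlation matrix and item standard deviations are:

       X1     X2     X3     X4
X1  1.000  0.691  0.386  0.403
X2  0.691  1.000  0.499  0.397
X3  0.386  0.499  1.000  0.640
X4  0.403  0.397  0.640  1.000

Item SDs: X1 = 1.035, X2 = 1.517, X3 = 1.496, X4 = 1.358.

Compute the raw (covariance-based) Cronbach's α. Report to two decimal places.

Σσ²ᵢ = 1.035² + 1.517² + 1.496² + 1.358² = 7.4547
Covariances σ_ij = r_ij · s_i · s_j:
  σ(X1,X2) = 0.691 × 1.035 × 1.517 = 1.0849
  σ(X1,X3) = 0.386 × 1.035 × 1.496 = 0.5977
  σ(X1,X4) = 0.403 × 1.035 × 1.358 = 0.5664
  σ(X2,X3) = 0.499 × 1.517 × 1.496 = 1.1324
  σ(X2,X4) = 0.397 × 1.517 × 1.358 = 0.8179
  σ(X3,X4) = 0.640 × 1.496 × 1.358 = 1.3002
σ²_T = Σσ²ᵢ + 2·Σσ_ij = 7.4547 + 2 × 5.4995 = 18.4537
α = (4/3)·(1 − 7.4547/18.4537) = 0.79

Cronbach's α = 0.79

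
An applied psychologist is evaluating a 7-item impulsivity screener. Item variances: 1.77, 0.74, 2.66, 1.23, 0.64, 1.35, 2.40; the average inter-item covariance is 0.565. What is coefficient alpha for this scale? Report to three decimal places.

Σσᵢ² = 1.77 + 0.74 + 2.66 + 1.23 + 0.64 + 1.35 + 2.40 = 10.79
Sum of the 21 distinct covariances = 21 × 0.565 = 11.865
total variance = Σσᵢ² + 2·Σcov = 10.79 + 2 × 11.865 = 34.520
α = (7/6)·(1 − 10.79/34.520) = 0.802

coefficient alpha = 0.802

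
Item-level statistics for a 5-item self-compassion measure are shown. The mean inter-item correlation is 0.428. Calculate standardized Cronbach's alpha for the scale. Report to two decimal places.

Standardized α = k·r̄ / (1 + (k−1)·r̄) = 5 × 0.428 / (1 + 4 × 0.428)
  = 2.1400 / 2.7120 = 0.79

α = 0.79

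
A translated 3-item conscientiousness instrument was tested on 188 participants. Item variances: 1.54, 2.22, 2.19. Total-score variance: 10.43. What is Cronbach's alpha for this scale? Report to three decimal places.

Cronbach's alpha = 0.644

Σσ²ᵢ = 1.54 + 2.22 + 2.19 = 5.95
α = (k/(k−1))·(1 − Σσ²ᵢ/Var(T)) = (3/2)·(1 − 5.95/10.43) = 0.644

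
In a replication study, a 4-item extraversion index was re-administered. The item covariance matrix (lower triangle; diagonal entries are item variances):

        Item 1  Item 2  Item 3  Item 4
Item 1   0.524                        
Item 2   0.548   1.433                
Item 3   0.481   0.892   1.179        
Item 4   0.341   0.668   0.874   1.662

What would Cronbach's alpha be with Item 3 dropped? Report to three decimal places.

Remaining items: Item 1, Item 2, Item 4 (k = 3).
Σσᵢ² = 0.524 + 1.433 + 1.662 = 3.619
Var(T) = 3.619 + 2 × 1.557 = 6.733
α (item deleted) = (3/2)·(1 − 3.619/6.733) = 0.694

α = 0.694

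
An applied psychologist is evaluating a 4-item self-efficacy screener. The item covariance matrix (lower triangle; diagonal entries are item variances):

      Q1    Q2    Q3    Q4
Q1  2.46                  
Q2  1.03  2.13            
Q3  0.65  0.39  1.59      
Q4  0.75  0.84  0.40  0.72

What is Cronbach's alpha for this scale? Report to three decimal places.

ΣVar(i) = 2.46 + 2.13 + 1.59 + 0.72 = 6.90
Sum of off-diagonal covariances = 4.06
total variance = 6.90 + 2 × 4.06 = 15.02
α = (k/(k−1))·(1 − ΣVar(i)/total variance) = (4/3)·(1 − 6.90/15.02) = 0.721

Cronbach's alpha = 0.721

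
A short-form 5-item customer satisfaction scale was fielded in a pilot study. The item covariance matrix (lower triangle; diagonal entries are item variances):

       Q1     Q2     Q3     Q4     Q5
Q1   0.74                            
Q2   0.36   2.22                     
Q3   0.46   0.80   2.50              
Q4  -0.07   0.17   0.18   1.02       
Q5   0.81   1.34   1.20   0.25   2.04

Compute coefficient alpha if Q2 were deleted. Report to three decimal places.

coefficient alpha = 0.631

Remaining items: Q1, Q3, Q4, Q5 (k = 4).
sum of item variances = 0.74 + 2.50 + 1.02 + 2.04 = 6.30
σ²_T = 6.30 + 2 × 2.83 = 11.96
α (item deleted) = (4/3)·(1 − 6.30/11.96) = 0.631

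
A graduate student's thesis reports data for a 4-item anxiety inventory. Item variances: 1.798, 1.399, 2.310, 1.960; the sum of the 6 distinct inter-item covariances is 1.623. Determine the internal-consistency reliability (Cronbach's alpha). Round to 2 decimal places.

Cronbach's alpha = 0.40

ΣVar(i) = 1.798 + 1.399 + 2.310 + 1.960 = 7.467
Sum of distinct covariances = 1.623
total variance = ΣVar(i) + 2·Σcov = 7.467 + 2 × 1.623 = 10.713
α = (4/3)·(1 − 7.467/10.713) = 0.40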